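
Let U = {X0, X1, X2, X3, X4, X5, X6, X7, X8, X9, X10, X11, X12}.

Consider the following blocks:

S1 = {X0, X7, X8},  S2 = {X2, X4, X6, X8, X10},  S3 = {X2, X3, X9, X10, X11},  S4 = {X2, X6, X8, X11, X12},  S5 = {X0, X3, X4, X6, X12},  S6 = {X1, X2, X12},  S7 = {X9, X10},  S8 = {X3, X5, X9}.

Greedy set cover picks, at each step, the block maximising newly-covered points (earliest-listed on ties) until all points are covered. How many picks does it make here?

5

Greedy: pick S2 (covers 5 new) → pick S3 (covers 3 new) → pick S1 (covers 2 new) → pick S6 (covers 2 new) → pick S8 (covers 1 new). Total picks: 5.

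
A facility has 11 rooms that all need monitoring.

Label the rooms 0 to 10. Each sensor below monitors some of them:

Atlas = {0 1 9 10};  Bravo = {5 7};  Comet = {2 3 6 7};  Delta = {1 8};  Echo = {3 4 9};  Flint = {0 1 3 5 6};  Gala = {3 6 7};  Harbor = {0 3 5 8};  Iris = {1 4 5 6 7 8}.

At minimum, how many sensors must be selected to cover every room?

3

Atlas and Comet and Iris together: Atlas ∪ Comet ∪ Iris = {0, 1, 2, 3, 4, 5, 6, 7, 8, 9, 10} — every room is covered.
Only Comet contains 2, so Comet is forced; the remaining 7 rooms need at least 2 more sensors (each remaining sensor adds at most 4) — so at least 3 sensors are needed, and 3 is optimal.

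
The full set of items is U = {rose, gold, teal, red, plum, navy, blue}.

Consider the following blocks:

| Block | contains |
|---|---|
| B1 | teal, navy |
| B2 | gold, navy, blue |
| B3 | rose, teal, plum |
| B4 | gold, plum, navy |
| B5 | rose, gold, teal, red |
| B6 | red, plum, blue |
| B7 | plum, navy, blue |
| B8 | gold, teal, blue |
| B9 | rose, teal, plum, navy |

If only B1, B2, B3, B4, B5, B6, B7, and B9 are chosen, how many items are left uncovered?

0

Union of B1, B2, B3, B4, B5, B6, B7, B9 = {rose, gold, teal, red, plum, navy, blue} — that's every item, so 0 are uncovered.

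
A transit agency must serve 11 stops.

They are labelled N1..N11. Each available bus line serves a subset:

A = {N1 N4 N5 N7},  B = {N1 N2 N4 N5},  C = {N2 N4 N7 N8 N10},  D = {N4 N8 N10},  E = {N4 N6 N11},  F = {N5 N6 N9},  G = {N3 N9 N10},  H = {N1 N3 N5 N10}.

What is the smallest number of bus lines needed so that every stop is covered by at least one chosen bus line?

Take {A, C, E, G}. Their union is {N1, N2, N3, N4, N5, N6, N7, N8, N9, N10, N11}, which is all 11 stops.
No 3 of the 8 bus lines cover everything (all 56 combinations miss at least one stop), so 4 is optimal.

4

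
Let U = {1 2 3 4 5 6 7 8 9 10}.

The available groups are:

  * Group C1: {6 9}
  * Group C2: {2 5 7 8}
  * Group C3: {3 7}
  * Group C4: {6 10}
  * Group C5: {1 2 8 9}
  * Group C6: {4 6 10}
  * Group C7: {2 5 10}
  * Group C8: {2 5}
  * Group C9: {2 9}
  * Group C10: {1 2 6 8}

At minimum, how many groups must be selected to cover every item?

C3 and C5 and C6 and C7 together: C3 ∪ C5 ∪ C6 ∪ C7 = {1, 2, 3, 4, 5, 6, 7, 8, 9, 10} — every item is covered.
No 3 of the 10 groups cover everything (all 120 combinations miss at least one item), so 4 is optimal.

4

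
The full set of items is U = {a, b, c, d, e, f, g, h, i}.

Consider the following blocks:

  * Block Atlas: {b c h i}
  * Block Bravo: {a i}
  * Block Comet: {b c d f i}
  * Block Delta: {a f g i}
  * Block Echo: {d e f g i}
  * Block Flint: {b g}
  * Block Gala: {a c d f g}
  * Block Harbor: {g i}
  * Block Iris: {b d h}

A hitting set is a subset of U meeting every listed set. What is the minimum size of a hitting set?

3

T = {a, b, i} meets every block (each contains at least one member of T), and |T| = 3.
No choice of 2 items meets every block, so 3 is the minimum.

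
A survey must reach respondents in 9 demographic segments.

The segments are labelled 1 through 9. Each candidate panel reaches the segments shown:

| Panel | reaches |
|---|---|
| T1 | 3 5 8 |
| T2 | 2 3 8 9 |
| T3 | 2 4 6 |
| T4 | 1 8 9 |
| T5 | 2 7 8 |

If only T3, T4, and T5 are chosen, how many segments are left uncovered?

2

Union of T3, T4, T5 = {1, 2, 4, 6, 7, 8, 9}.
Not covered: 3, 5 — 2 segments.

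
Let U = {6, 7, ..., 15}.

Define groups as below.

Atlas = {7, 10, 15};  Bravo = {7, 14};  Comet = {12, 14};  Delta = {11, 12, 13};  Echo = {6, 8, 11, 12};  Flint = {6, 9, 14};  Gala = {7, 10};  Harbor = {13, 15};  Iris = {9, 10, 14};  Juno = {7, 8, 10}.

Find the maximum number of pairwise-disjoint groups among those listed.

Echo, Gala, Harbor are pairwise disjoint (Echo={6,8,11,12}; Gala={7,10}; Harbor={13,15}).
Every remaining group overlaps one of these, and no 4 of the listed groups are pairwise disjoint, so 3 is the maximum.

3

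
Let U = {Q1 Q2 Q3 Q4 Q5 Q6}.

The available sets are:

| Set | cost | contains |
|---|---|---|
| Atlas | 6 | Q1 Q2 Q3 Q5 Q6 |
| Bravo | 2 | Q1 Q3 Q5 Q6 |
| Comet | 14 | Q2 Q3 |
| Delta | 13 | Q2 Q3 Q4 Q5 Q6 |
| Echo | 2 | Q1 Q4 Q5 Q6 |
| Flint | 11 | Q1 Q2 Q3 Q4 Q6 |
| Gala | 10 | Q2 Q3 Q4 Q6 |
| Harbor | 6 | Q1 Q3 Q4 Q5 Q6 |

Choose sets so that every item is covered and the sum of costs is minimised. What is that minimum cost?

Atlas, Echo together cover every item (Atlas ∪ Echo = {Q1, Q2, Q3, Q4, Q5, Q6}); total cost 6 + 2 = 8.
The greedy pick Bravo, Echo, Atlas costs 10; no covering selection beats 8.

8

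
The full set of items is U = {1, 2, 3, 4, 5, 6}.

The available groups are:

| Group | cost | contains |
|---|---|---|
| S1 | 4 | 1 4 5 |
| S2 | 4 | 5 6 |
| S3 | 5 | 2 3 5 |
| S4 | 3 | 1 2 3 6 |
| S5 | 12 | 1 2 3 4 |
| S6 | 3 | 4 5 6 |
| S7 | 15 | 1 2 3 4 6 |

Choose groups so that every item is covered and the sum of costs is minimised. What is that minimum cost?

S4, S6 together cover every item (S4 ∪ S6 = {1, 2, 3, 4, 5, 6}); total cost 3 + 3 = 6.
No covering selection has total cost below 6.

6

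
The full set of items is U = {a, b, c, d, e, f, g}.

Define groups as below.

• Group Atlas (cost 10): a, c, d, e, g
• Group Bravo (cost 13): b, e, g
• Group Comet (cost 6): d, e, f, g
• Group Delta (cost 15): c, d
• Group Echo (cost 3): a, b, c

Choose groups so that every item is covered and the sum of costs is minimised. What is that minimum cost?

Comet, Echo together cover every item (Comet ∪ Echo = {a, b, c, d, e, f, g}); total cost 6 + 3 = 9.
No covering selection has total cost below 9.

9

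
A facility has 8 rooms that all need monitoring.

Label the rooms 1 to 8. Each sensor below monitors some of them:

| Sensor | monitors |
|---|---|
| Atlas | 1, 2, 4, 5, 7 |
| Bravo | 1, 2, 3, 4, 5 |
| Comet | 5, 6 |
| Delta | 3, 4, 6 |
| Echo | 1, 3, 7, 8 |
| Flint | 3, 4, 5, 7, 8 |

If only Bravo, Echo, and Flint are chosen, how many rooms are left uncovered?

1

Union of Bravo, Echo, Flint = {1, 2, 3, 4, 5, 7, 8}.
Not covered: 6 — 1 room.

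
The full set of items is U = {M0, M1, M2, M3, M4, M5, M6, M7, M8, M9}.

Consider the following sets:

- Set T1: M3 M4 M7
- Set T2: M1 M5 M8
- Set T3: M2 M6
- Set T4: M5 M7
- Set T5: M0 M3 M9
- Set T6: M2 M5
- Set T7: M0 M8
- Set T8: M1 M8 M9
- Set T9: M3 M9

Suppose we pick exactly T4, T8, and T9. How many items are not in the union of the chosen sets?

Union of T4, T8, T9 = {M1, M3, M5, M7, M8, M9}.
Not covered: M0, M2, M4, M6 — 4 items.

4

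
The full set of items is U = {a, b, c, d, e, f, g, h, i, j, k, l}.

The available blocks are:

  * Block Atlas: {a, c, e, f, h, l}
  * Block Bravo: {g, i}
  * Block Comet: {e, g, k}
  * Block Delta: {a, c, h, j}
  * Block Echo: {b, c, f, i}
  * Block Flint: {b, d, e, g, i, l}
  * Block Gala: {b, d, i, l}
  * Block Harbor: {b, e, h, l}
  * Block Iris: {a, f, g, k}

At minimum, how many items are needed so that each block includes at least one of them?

T = {g, h, i} meets every block (each contains at least one member of T), and |T| = 3.
The blocks Comet, Delta, Gala are pairwise disjoint, so any hitting set needs a separate item for each — at least 3. Hence 3 is optimal.

3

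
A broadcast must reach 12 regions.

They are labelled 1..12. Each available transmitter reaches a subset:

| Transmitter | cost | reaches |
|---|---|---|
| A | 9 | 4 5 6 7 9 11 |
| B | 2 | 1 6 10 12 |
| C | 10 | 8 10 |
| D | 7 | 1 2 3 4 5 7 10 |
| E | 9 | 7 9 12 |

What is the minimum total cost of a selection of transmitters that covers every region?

28

A, B, C, D together cover every region (A ∪ B ∪ C ∪ D = {1, 2, 3, 4, 5, 6, 7, 8, 9, 10, 11, 12}); total cost 9 + 2 + 10 + 7 = 28.
No covering selection has total cost below 28.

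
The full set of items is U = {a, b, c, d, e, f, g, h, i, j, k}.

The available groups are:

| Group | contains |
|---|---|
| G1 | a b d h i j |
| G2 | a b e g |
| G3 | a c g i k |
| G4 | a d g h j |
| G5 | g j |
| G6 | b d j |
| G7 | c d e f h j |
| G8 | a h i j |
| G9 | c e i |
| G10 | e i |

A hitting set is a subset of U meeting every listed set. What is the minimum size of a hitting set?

3

Take T = {a, e, j}. Each listed group contains at least one of these, so T is a hitting set of size 3.
No choice of 2 items meets every group, so 3 is the minimum.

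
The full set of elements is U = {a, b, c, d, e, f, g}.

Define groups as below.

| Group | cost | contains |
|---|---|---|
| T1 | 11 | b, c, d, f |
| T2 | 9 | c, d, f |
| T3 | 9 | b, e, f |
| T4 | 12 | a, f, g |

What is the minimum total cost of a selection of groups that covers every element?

30

T2, T3, T4 together cover every element (T2 ∪ T3 ∪ T4 = {a, b, c, d, e, f, g}); total cost 9 + 9 + 12 = 30.
The greedy pick T1, T4, T3 costs 32; no covering selection beats 30.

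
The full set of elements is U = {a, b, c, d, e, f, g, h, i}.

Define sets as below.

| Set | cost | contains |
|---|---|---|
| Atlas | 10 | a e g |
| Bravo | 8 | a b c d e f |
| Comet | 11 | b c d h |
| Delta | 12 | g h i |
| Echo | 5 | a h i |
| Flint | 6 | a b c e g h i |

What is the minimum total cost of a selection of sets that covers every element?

Bravo, Flint together cover every element (Bravo ∪ Flint = {a, b, c, d, e, f, g, h, i}); total cost 8 + 6 = 14.
No covering selection has total cost below 14.

14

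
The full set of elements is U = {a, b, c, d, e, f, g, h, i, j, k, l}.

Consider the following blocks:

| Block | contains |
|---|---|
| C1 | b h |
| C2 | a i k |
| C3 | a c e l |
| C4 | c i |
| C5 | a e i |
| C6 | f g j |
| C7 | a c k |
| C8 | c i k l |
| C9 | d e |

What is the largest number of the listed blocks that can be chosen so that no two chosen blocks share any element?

C1, C4, C6, C9 are pairwise disjoint (C1={b,h}; C4={c,i}; C6={f,g,j}; C9={d,e}).
Every remaining block overlaps one of these, and no 5 of the listed blocks are pairwise disjoint, so 4 is the maximum.

4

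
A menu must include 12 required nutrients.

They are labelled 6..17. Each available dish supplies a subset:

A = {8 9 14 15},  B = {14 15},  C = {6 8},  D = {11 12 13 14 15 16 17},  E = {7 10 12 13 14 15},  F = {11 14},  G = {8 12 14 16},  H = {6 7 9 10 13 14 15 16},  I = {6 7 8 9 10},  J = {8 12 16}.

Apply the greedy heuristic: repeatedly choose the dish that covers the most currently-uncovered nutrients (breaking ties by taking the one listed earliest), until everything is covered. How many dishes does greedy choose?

Greedy: pick H (covers 8 new) → pick D (covers 3 new) → pick A (covers 1 new). Total picks: 3.
(The true minimum cover uses only 2 dishes, so greedy is not optimal here.)

3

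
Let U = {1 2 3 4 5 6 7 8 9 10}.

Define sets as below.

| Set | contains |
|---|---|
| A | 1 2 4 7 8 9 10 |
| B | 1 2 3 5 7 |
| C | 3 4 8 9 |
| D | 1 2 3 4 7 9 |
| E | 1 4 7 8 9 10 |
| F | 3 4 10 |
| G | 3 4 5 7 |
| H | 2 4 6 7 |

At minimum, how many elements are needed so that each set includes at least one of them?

Take T = {4, 7}. Each listed set contains at least one of these, so T is a hitting set of size 2.
No single element lies in every set, so at least 2 are needed and 2 is optimal.

2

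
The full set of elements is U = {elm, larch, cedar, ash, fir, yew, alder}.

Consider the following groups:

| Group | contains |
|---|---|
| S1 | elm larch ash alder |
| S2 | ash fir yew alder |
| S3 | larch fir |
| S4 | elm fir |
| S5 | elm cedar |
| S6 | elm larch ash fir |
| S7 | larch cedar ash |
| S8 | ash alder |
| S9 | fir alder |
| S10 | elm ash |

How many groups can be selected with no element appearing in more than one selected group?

S3, S5, S8 are pairwise disjoint (S3={larch,fir}; S5={elm,cedar}; S8={ash,alder}).
Every remaining group overlaps one of these, and no 4 of the listed groups are pairwise disjoint, so 3 is the maximum.

3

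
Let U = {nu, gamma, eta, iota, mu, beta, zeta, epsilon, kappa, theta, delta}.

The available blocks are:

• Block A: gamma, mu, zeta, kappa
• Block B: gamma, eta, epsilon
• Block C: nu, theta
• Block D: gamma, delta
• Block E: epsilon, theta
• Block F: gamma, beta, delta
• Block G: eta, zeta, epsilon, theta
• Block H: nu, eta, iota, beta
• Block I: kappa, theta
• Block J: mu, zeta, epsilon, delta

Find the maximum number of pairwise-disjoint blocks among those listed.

3

H, I, J are pairwise disjoint (H={nu,eta,iota,beta}; I={kappa,theta}; J={mu,zeta,epsilon,delta}).
Every remaining block overlaps one of these, and no 4 of the listed blocks are pairwise disjoint, so 3 is the maximum.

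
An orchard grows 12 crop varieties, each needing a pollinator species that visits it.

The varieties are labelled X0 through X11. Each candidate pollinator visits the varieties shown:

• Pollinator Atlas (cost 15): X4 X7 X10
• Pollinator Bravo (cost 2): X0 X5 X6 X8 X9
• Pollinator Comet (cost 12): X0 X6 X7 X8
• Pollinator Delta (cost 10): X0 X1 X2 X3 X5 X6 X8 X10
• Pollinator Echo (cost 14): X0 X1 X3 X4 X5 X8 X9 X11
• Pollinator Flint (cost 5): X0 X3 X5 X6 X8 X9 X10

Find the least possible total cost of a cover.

Comet, Delta, Echo together cover every variety (Comet ∪ Delta ∪ Echo = {X0, X1, X2, X3, X4, X5, X6, X7, X8, X9, X10, X11}); total cost 12 + 10 + 14 = 36.
The greedy pick Bravo, Delta, Echo, Comet costs 38; no covering selection beats 36.

36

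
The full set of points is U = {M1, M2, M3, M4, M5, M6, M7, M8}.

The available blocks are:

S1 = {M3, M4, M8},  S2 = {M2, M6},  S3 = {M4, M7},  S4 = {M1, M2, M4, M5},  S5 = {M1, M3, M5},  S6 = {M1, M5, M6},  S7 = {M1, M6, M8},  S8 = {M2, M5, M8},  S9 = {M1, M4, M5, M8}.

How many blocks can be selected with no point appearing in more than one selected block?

S2, S3, S5 are pairwise disjoint (S2={M2,M6}; S3={M4,M7}; S5={M1,M3,M5}).
Every remaining block overlaps one of these, and no 4 of the listed blocks are pairwise disjoint, so 3 is the maximum.

3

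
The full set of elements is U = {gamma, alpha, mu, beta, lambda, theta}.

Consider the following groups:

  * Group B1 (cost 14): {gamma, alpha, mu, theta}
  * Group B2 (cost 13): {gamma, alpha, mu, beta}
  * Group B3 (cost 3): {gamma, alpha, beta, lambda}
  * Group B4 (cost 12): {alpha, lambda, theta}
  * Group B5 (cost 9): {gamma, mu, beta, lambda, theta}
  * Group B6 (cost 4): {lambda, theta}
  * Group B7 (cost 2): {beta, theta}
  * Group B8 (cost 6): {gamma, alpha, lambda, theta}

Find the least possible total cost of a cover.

B3, B5 together cover every element (B3 ∪ B5 = {gamma, alpha, mu, beta, lambda, theta}); total cost 3 + 9 = 12.
The greedy pick B3, B7, B5 costs 14; no covering selection beats 12.

12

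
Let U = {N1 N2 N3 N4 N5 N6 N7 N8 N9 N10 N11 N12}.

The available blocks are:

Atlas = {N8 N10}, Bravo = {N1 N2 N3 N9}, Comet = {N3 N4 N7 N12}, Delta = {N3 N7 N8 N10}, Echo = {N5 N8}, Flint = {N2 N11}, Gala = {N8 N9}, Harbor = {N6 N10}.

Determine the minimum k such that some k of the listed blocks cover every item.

Bravo, Comet, Echo, Flint, and Harbor cover everything between them: the union {N1, N2, N3, N4, N5, N6, N7, N8, N9, N10, N11, N12} is all of U.
No 4 of the 8 blocks cover everything (all 70 combinations miss at least one item), so 5 is optimal.

5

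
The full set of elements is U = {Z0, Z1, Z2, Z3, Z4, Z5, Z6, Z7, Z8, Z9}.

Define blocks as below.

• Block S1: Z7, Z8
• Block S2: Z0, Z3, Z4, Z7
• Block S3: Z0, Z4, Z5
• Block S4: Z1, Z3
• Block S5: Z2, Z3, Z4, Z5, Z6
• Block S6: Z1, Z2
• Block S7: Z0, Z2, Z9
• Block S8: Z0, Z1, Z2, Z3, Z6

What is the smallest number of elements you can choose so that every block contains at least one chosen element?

4

The 4 elements {Z0, Z1, Z2, Z8} hit every block.
No choice of 3 elements meets every block, so 4 is the minimum.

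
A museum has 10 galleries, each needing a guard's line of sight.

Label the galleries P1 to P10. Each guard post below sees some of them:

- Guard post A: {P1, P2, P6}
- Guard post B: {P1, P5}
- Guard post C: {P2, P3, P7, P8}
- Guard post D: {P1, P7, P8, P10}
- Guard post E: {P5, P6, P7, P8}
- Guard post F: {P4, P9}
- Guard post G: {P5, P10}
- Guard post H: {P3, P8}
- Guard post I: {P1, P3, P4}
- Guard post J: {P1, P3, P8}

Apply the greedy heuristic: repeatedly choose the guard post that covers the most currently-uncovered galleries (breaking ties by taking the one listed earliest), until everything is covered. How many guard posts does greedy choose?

4

Greedy: pick C (covers 4 new) → pick A (covers 2 new) → pick F (covers 2 new) → pick G (covers 2 new). Total picks: 4.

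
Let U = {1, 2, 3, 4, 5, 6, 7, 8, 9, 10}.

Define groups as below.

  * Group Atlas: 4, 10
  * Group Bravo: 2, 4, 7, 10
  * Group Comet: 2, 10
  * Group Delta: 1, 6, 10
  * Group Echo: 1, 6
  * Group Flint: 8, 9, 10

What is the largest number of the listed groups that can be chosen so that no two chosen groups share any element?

Bravo, Echo are pairwise disjoint (Bravo={2,4,7,10}; Echo={1,6}).
Every remaining group overlaps one of these, and no 3 of the listed groups are pairwise disjoint, so 2 is the maximum.

2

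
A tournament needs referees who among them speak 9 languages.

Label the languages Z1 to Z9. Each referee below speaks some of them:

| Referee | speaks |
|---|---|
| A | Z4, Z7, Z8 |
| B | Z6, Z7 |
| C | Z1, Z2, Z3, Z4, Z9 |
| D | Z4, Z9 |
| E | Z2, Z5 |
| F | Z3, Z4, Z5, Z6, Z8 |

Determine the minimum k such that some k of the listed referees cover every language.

A and C and F together: A ∪ C ∪ F = {Z1, Z2, Z3, Z4, Z5, Z6, Z7, Z8, Z9} — every language is covered.
Only C contains Z1, so C is forced; the remaining 4 languages need at least 2 more referees (each remaining referee adds at most 3) — so at least 3 referees are needed, and 3 is optimal.

3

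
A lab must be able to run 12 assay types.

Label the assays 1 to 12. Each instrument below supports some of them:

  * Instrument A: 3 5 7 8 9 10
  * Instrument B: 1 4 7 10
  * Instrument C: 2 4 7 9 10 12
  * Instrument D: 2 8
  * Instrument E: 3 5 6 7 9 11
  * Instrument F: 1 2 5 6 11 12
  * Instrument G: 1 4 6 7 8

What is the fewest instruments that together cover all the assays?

3

A and F and G together: A ∪ F ∪ G = {1, 2, 3, 4, 5, 6, 7, 8, 9, 10, 11, 12} — every assay is covered.
No 2 of the 7 instruments cover everything (all 21 combinations miss at least one assay), so 3 is optimal.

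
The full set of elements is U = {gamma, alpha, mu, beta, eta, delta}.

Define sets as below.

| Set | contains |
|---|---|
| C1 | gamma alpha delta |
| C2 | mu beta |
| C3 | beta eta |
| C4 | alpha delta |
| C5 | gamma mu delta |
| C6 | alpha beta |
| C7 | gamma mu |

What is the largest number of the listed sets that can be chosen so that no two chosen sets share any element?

3

C3, C4, C7 are pairwise disjoint (C3={beta,eta}; C4={alpha,delta}; C7={gamma,mu}).
Every remaining set overlaps one of these, and no 4 of the listed sets are pairwise disjoint, so 3 is the maximum.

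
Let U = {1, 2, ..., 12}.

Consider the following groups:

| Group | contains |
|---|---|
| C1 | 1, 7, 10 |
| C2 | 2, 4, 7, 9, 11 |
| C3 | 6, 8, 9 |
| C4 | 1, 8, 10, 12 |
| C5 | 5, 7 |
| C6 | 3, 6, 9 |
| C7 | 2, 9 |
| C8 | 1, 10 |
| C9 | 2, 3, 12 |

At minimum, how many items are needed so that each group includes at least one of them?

H = {1, 2, 5, 6} meets every group (each contains at least one member of H), and |H| = 4.
The groups C3, C5, C8, C9 are pairwise disjoint, so any hitting set needs a separate item for each — at least 4. Hence 4 is optimal.

4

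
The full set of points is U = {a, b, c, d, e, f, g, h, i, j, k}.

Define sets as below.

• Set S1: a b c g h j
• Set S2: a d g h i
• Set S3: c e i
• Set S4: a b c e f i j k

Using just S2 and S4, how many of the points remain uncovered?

Union of S2, S4 = {a, b, c, d, e, f, g, h, i, j, k} — that's every point, so 0 are uncovered.

0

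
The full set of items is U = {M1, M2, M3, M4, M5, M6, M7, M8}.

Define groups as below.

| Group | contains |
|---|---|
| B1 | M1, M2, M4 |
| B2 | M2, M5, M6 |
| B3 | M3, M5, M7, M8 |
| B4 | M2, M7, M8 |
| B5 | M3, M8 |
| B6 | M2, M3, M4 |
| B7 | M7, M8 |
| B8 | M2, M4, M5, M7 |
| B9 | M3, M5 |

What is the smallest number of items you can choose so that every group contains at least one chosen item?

3

Take H = {M2, M5, M8}. Each listed group contains at least one of these, so H is a hitting set of size 3.
The groups B1, B7, B9 are pairwise disjoint, so any hitting set needs a separate item for each — at least 3. Hence 3 is optimal.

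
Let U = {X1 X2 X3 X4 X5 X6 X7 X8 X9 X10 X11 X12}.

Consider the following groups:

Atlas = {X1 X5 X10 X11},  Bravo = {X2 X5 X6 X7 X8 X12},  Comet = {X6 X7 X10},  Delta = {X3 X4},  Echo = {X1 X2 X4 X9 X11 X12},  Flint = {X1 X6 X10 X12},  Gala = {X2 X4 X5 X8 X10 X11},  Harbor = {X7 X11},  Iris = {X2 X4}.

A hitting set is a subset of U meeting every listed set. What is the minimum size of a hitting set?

3

H = {X1, X4, X7} meets every group (each contains at least one member of H), and |H| = 3.
The groups Delta, Flint, Harbor are pairwise disjoint, so any hitting set needs a separate item for each — at least 3. Hence 3 is optimal.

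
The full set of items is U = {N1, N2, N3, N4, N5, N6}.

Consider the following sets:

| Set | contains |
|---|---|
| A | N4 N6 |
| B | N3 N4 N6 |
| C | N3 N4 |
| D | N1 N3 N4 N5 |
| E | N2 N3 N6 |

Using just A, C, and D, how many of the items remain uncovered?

1

Union of A, C, D = {N1, N3, N4, N5, N6}.
Not covered: N2 — 1 item.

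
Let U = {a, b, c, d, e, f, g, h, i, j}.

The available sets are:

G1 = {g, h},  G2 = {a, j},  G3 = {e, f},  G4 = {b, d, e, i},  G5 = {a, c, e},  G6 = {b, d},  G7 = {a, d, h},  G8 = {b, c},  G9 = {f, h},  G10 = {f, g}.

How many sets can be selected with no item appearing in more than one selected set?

G1, G2, G3, G8 are pairwise disjoint (G1={g,h}; G2={a,j}; G3={e,f}; G8={b,c}).
Every remaining set overlaps one of these, and no 5 of the listed sets are pairwise disjoint, so 4 is the maximum.

4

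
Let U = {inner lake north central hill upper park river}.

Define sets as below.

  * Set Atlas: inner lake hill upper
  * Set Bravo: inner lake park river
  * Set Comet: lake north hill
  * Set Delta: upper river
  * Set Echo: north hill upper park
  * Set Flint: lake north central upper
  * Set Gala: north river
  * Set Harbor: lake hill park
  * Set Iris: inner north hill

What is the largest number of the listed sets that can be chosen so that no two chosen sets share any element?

2

Delta, Iris are pairwise disjoint (Delta={upper,river}; Iris={inner,north,hill}).
Every remaining set overlaps one of these, and no 3 of the listed sets are pairwise disjoint, so 2 is the maximum.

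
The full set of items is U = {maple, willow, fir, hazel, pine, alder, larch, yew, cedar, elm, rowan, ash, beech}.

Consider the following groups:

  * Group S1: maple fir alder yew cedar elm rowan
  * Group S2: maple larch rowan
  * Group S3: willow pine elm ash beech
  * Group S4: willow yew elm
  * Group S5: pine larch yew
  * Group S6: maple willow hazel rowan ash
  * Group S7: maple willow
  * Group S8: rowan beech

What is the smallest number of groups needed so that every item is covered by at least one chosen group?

S1, S3, S5, and S6 cover everything between them: the union {maple, willow, fir, hazel, pine, alder, larch, yew, cedar, elm, rowan, ash, beech} is all of U.
No 3 of the 8 groups cover everything (all 56 combinations miss at least one item), so 4 is optimal.

4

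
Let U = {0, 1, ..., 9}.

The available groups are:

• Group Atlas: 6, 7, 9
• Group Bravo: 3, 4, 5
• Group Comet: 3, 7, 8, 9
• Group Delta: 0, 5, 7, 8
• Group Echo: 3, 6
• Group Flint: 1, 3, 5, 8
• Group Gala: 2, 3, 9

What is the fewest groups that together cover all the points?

Bravo and Delta and Echo and Flint and Gala together: Bravo ∪ Delta ∪ Echo ∪ Flint ∪ Gala = {0, 1, 2, 3, 4, 5, 6, 7, 8, 9} — every point is covered.
No 4 of the 7 groups cover everything (all 35 combinations miss at least one point), so 5 is optimal.

5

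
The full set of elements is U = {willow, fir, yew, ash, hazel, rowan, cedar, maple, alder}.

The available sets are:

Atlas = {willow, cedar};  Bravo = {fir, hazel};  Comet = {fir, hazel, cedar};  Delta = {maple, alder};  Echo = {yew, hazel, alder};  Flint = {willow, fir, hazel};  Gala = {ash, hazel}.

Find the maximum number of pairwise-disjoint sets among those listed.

3

Atlas, Bravo, Delta are pairwise disjoint (Atlas={willow,cedar}; Bravo={fir,hazel}; Delta={maple,alder}).
Every remaining set overlaps one of these, and no 4 of the listed sets are pairwise disjoint, so 3 is the maximum.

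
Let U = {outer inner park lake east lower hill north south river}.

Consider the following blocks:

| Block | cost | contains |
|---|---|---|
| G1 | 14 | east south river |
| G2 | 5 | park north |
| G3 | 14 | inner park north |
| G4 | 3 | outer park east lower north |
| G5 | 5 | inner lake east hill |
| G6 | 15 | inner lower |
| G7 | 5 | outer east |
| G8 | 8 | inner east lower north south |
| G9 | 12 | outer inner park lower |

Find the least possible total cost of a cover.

G1, G4, G5 together cover every item (G1 ∪ G4 ∪ G5 = {outer, inner, park, lake, east, lower, hill, north, south, river}); total cost 14 + 3 + 5 = 22.
No covering selection has total cost below 22.

22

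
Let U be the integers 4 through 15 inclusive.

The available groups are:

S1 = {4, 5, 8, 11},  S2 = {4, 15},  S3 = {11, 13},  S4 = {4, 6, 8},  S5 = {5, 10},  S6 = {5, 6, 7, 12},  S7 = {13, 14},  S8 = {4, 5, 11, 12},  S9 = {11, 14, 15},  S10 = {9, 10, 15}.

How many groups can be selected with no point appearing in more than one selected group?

S2, S5, S7 are pairwise disjoint (S2={4,15}; S5={5,10}; S7={13,14}).
Every remaining group overlaps one of these, and no 4 of the listed groups are pairwise disjoint, so 3 is the maximum.

3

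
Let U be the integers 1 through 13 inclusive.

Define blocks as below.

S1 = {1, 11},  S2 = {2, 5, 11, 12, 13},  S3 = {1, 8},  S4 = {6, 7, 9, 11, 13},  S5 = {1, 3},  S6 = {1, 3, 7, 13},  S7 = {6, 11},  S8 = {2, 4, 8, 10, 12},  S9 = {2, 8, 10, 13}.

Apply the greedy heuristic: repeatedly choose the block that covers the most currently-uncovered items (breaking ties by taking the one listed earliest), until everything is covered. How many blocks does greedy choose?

Greedy: pick S2 (covers 5 new) → pick S4 (covers 3 new) → pick S8 (covers 3 new) → pick S5 (covers 2 new). Total picks: 4.

4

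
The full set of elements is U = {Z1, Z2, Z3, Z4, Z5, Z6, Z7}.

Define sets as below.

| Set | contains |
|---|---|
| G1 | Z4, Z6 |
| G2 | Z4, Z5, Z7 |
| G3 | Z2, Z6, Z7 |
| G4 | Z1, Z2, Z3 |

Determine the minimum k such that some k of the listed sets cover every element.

3

G2, G3, and G4 cover everything between them: the union {Z1, Z2, Z3, Z4, Z5, Z6, Z7} is all of U.
Each set has at most 3 elements, and 2·3 = 6 < 7 — so at least 3 sets are needed, and 3 is optimal.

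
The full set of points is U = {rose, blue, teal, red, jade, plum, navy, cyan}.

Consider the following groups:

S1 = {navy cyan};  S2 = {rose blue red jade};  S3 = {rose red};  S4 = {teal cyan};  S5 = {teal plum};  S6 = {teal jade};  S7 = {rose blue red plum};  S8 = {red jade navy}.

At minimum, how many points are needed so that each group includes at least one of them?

3

H = {teal, red, cyan} meets every group (each contains at least one member of H), and |H| = 3.
The groups S1, S2, S5 are pairwise disjoint, so any hitting set needs a separate point for each — at least 3. Hence 3 is optimal.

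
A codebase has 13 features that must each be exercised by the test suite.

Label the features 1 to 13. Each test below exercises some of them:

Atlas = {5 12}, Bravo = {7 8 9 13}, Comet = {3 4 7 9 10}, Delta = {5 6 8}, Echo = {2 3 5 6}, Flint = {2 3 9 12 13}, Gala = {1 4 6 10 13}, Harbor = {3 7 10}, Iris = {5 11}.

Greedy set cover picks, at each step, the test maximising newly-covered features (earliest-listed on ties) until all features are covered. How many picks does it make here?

Greedy: pick Comet (covers 5 new) → pick Delta (covers 3 new) → pick Flint (covers 3 new) → pick Gala (covers 1 new) → pick Iris (covers 1 new). Total picks: 5.
(The true minimum cover uses only 4 tests, so greedy is not optimal here.)

5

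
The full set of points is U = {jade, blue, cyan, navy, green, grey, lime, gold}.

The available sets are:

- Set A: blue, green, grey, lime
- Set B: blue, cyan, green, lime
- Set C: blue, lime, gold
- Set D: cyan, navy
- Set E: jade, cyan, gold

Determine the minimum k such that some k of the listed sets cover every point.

3

A and D and E together: A ∪ D ∪ E = {jade, blue, cyan, navy, green, grey, lime, gold} — every point is covered.
Only E contains jade, so E is forced; the remaining 5 points need at least 2 more sets (each remaining set adds at most 4) — so at least 3 sets are needed, and 3 is optimal.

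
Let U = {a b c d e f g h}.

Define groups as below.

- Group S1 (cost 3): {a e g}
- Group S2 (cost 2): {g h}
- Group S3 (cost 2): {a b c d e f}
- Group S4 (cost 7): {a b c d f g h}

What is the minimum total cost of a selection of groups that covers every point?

4

S2, S3 together cover every point (S2 ∪ S3 = {a, b, c, d, e, f, g, h}); total cost 2 + 2 = 4.
No covering selection has total cost below 4.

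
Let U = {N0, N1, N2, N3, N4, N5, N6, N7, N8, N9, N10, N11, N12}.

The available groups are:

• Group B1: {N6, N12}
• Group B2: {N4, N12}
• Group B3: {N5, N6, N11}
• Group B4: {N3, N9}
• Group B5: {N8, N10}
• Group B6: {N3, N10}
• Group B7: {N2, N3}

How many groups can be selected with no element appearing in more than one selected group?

4

B2, B3, B4, B5 are pairwise disjoint (B2={N4,N12}; B3={N5,N6,N11}; B4={N3,N9}; B5={N8,N10}).
Every remaining group overlaps one of these, and no 5 of the listed groups are pairwise disjoint, so 4 is the maximum.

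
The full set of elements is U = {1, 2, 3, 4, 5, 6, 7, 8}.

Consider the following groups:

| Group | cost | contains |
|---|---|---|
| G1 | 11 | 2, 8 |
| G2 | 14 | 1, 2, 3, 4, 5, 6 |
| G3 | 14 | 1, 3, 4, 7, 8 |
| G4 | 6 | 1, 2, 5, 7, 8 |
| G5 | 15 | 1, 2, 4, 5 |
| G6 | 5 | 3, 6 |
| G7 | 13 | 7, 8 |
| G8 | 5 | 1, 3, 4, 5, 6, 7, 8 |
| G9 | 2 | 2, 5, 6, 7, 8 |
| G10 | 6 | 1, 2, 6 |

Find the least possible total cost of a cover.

7

G8, G9 together cover every element (G8 ∪ G9 = {1, 2, 3, 4, 5, 6, 7, 8}); total cost 5 + 2 = 7.
No covering selection has total cost below 7.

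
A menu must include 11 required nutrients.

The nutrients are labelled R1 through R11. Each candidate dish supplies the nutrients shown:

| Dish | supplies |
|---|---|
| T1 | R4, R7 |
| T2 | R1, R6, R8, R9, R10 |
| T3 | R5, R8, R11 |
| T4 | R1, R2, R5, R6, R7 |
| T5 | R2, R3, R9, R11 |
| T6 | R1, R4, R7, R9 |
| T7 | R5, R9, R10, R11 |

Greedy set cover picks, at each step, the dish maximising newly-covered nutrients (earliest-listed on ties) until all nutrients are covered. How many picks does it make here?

4

Greedy: pick T2 (covers 5 new) → pick T4 (covers 3 new) → pick T5 (covers 2 new) → pick T1 (covers 1 new). Total picks: 4.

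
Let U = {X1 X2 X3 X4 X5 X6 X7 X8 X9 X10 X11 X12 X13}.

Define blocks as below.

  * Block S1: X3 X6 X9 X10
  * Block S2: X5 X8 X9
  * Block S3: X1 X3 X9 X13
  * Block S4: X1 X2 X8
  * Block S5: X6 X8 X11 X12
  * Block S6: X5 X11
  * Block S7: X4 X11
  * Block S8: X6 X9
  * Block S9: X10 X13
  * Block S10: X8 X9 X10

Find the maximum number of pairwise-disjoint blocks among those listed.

4

S4, S6, S8, S9 are pairwise disjoint (S4={X1,X2,X8}; S6={X5,X11}; S8={X6,X9}; S9={X10,X13}).
Every remaining block overlaps one of these, and no 5 of the listed blocks are pairwise disjoint, so 4 is the maximum.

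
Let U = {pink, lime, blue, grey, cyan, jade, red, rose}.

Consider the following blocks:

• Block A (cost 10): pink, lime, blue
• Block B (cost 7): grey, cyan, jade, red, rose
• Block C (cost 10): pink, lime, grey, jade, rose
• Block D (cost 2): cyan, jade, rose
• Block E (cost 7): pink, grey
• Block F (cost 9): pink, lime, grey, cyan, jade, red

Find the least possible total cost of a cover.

17

A, B together cover every item (A ∪ B = {pink, lime, blue, grey, cyan, jade, red, rose}); total cost 10 + 7 = 17.
The greedy pick D, F, A costs 21; no covering selection beats 17.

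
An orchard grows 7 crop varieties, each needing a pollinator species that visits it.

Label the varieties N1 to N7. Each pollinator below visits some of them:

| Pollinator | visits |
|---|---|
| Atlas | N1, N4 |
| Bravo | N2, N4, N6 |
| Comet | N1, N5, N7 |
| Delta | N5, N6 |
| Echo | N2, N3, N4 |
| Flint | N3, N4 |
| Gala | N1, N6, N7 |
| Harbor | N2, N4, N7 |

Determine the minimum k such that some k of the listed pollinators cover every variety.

3

Take {Delta, Echo, Gala}. Their union is {N1, N2, N3, N4, N5, N6, N7}, which is all 7 varieties.
Each pollinator has at most 3 varieties, and 2·3 = 6 < 7 — so at least 3 pollinators are needed, and 3 is optimal.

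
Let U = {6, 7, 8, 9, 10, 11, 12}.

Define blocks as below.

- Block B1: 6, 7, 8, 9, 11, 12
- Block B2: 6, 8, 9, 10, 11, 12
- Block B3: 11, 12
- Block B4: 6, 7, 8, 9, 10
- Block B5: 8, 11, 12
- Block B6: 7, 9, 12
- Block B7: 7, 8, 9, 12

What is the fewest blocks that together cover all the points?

2

B4 and B5 together: B4 ∪ B5 = {6, 7, 8, 9, 10, 11, 12} — every point is covered.
No single block has all 7 points (the largest, B1, has 6), so 2 is optimal.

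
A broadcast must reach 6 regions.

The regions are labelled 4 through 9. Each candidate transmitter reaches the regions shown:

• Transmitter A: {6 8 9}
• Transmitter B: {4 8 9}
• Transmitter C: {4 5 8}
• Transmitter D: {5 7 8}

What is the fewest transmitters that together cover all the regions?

3

Take {A, C, D}. Their union is {4, 5, 6, 7, 8, 9}, which is all 6 regions.
Only A contains 6, so A is forced; the remaining 3 regions need at least 2 more transmitters (each remaining transmitter adds at most 2) — so at least 3 transmitters are needed, and 3 is optimal.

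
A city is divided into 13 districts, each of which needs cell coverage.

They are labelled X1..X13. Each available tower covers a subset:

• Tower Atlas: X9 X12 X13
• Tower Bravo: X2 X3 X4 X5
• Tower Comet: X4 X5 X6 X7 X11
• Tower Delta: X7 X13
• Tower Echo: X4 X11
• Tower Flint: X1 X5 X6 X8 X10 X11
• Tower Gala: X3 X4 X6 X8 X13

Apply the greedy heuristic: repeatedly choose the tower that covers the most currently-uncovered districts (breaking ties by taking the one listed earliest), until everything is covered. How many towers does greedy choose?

Greedy: pick Flint (covers 6 new) → pick Atlas (covers 3 new) → pick Bravo (covers 3 new) → pick Comet (covers 1 new). Total picks: 4.

4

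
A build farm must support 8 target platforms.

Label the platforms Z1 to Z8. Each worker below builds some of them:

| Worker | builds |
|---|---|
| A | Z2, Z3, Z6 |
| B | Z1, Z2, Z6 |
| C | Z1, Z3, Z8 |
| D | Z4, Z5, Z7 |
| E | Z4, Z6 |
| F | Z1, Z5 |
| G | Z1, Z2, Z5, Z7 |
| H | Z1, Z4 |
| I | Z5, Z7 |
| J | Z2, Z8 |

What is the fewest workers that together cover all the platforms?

3

C and E and G together: C ∪ E ∪ G = {Z1, Z2, Z3, Z4, Z5, Z6, Z7, Z8} — every platform is covered.
No 2 of the 10 workers cover everything (all 45 combinations miss at least one platform), so 3 is optimal.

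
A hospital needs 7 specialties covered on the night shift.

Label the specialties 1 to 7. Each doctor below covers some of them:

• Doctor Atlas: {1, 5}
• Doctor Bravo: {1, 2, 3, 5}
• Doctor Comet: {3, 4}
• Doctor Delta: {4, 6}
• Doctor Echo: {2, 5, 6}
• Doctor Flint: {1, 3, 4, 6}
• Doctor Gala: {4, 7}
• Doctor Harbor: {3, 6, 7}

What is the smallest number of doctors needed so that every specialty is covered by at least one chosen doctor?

3

Take {Echo, Flint, Gala}. Their union is {1, 2, 3, 4, 5, 6, 7}, which is all 7 specialties.
No 2 of the 8 doctors cover everything (all 28 combinations miss at least one specialty), so 3 is optimal.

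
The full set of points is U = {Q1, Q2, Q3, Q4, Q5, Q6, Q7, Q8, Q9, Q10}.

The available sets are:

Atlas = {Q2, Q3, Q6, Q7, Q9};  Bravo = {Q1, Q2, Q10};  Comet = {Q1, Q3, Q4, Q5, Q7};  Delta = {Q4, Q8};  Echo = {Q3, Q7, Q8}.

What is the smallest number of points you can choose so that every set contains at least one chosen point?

Take H = {Q2, Q7, Q8}. Each listed set contains at least one of these, so H is a hitting set of size 3.
No choice of 2 points meets every set, so 3 is the minimum.

3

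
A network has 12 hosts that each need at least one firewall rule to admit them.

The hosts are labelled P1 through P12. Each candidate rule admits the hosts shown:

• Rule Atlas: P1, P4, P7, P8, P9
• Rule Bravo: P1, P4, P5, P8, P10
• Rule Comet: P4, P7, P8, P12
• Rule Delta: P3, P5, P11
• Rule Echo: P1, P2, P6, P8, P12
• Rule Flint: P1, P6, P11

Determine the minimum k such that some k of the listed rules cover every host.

Take {Atlas, Bravo, Delta, Echo}. Their union is {P1, P2, P3, P4, P5, P6, P7, P8, P9, P10, P11, P12}, which is all 12 hosts.
Only Echo contains P2, so Echo is forced; the remaining 7 hosts need at least 3 more rules (each remaining rule adds at most 3) — so at least 4 rules are needed, and 4 is optimal.

4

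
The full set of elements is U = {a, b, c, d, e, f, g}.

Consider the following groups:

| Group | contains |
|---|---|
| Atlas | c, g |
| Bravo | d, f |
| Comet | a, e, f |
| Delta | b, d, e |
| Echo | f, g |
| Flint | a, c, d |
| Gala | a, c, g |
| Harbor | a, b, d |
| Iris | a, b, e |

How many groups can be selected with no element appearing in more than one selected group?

Atlas, Bravo, Iris are pairwise disjoint (Atlas={c,g}; Bravo={d,f}; Iris={a,b,e}).
Every remaining group overlaps one of these, and no 4 of the listed groups are pairwise disjoint, so 3 is the maximum.

3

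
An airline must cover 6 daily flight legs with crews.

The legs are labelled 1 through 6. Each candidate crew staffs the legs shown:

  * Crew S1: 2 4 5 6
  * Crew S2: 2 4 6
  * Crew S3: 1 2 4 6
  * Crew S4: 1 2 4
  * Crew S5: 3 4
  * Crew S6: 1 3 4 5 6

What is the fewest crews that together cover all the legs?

2

Take {S3, S6}. Their union is {1, 2, 3, 4, 5, 6}, which is all 6 legs.
No single crew has all 6 legs (the largest, S6, has 5), so 2 is optimal.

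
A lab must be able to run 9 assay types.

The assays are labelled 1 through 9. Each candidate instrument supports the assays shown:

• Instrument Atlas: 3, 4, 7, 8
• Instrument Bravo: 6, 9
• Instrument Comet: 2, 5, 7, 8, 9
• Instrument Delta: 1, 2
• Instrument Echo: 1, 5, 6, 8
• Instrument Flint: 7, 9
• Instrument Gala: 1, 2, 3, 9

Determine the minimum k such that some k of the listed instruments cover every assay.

3

Take {Atlas, Echo, Gala}. Their union is {1, 2, 3, 4, 5, 6, 7, 8, 9}, which is all 9 assays.
Only Atlas contains 4, so Atlas is forced; the remaining 5 assays need at least 2 more instruments (each remaining instrument adds at most 3) — so at least 3 instruments are needed, and 3 is optimal.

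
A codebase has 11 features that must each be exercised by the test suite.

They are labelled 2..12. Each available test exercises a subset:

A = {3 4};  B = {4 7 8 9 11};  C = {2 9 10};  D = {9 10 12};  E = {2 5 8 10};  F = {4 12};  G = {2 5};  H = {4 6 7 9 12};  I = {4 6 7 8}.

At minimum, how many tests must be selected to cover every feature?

A and B and E and H together: A ∪ B ∪ E ∪ H = {2, 3, 4, 5, 6, 7, 8, 9, 10, 11, 12} — every feature is covered.
Only A contains 3, so A is forced; the remaining 9 features need at least 3 more tests (each remaining test adds at most 4) — so at least 4 tests are needed, and 4 is optimal.

4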